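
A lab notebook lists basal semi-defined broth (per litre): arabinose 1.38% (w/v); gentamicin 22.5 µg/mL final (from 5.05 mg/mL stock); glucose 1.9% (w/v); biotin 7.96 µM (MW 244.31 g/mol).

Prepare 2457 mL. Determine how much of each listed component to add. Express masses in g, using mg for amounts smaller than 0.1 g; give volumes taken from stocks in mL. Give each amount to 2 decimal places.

arabinose 33.91 g; gentamicin 10.95 mL; glucose 46.68 g; biotin 4.78 mg

Working volume: 2457 mL = 2.457 L.
arabinose: 1.38 g per 100 mL × 2457 mL ÷ 100 = 33.91 g
gentamicin: dilute stock: 22.5 µg/mL × 2457 mL ÷ 5050 µg/mL = 10.95 mL
glucose: 1.9% w/v = 19 g/L → 19 × 2.457 L = 46.68 g
biotin: 7.96 µmol/L × 244.31 g/mol × 2.457 L ÷ 1000 = 4.78 mg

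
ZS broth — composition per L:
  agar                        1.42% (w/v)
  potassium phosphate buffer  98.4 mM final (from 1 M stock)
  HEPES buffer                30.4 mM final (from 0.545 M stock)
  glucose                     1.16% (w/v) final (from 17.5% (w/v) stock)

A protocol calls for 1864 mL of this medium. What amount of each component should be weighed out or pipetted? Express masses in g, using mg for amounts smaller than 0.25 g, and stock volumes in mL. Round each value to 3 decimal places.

Target volume = 1864 mL = 1.864 L.
agar: 1.42 g per 100 mL × 1864 mL ÷ 100 = 26.469 g
potassium phosphate buffer: V = C2·V2/C1 = 98.4 mM × 1864 mL ÷ 1000 mM = 183.418 mL
HEPES buffer: V = C2·V2/C1 = 30.4 mM × 1864 mL ÷ 545 mM = 103.974 mL
glucose: C1V1 = C2V2 → 1.16% ÷ 17.5% × 1864 mL = 123.557 mL

agar 26.469 g; potassium phosphate buffer 183.418 mL; HEPES buffer 103.974 mL; glucose 123.557 mL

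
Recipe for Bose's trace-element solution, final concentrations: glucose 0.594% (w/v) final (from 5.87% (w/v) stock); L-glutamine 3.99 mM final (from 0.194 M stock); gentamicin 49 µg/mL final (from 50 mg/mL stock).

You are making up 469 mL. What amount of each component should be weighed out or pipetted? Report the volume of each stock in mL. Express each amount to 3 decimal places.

Scale factor relative to 1 L: 0.469.
glucose: dilute stock: 0.594% ÷ 5.87% × 469 mL = 47.459 mL
L-glutamine: dilute stock: 3.99 mM × 469 mL ÷ 194 mM = 9.646 mL
gentamicin: dilute stock: 49 µg/mL × 469 mL ÷ 50000 µg/mL = 0.460 mL

glucose 47.459 mL; L-glutamine 9.646 mL; gentamicin 0.460 mL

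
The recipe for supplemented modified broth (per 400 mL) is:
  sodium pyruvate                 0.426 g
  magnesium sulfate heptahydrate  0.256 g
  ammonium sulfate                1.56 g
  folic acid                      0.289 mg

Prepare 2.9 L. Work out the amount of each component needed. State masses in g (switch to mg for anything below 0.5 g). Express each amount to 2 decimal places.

Scale factor = 2900 mL / 400 mL = 7.25.
sodium pyruvate: 0.426 g × (2900 mL / 400 mL) = 3.09 g
magnesium sulfate heptahydrate: 0.256 g × (2900 mL / 400 mL) = 1.86 g
ammonium sulfate: 1.56 g × (2900 mL / 400 mL) = 11.31 g
folic acid: 0.289 mg × (2900 mL / 400 mL) = 2.10 mg

sodium pyruvate 3.09 g; magnesium sulfate heptahydrate 1.86 g; ammonium sulfate 11.31 g; folic acid 2.10 mg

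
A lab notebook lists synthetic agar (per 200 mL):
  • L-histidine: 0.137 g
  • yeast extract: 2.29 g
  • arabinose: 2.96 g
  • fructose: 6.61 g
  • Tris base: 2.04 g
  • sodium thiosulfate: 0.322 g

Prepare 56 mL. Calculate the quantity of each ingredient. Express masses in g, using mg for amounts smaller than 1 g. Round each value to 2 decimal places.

Ratio of target to recipe volume: 56 / 200 = 0.28.
L-histidine: 0.137 g × (56 mL / 200 mL) = 0.03836 g = 38.36 mg
yeast extract: 2.29 g × (56 mL / 200 mL) = 0.6412 g = 641.20 mg
arabinose: 2.96 g × (56 mL / 200 mL) = 0.8288 g = 828.80 mg
fructose: 6.61 g × (56 mL / 200 mL) = 1.85 g
Tris base: 2.04 g × (56 mL / 200 mL) = 0.5712 g = 571.20 mg
sodium thiosulfate: 0.322 g × (56 mL / 200 mL) = 0.09016 g = 90.16 mg

L-histidine 38.36 mg; yeast extract 641.20 mg; arabinose 828.80 mg; fructose 1.85 g; Tris base 571.20 mg; sodium thiosulfate 90.16 mg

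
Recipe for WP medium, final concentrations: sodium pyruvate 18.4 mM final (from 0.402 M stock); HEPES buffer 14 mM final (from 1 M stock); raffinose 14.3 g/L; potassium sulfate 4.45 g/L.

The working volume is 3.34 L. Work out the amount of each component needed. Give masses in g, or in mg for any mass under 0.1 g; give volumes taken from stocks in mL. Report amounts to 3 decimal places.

sodium pyruvate 152.876 mL; HEPES buffer 46.760 mL; raffinose 47.762 g; potassium sulfate 14.863 g

Working volume: 3.34 L.
sodium pyruvate: V = C2·V2/C1 = 18.4 mM × 3340 mL ÷ 402 mM = 152.876 mL
HEPES buffer: dilute stock: 14 mM × 3340 mL ÷ 1000 mM = 46.760 mL
raffinose: 14.3 g/L × 3.34 L = 47.762 g
potassium sulfate: 4.45 g/L × 3.34 L = 14.863 g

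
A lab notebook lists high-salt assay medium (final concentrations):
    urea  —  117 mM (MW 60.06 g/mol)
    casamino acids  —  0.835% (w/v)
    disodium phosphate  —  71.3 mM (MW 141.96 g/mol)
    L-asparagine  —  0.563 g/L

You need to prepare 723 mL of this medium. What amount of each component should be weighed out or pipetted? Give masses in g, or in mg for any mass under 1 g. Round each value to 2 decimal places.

Working volume: 723 mL = 0.723 L.
urea: 117 mmol/L × 60.06 g/mol × 0.723 L ÷ 1000 = 5.08 g
casamino acids: 0.835 g per 100 mL × 723 mL ÷ 100 = 6.04 g
disodium phosphate: 71.3 mmol/L × 141.96 g/mol × 0.723 L ÷ 1000 = 7.32 g
L-asparagine: 0.563 g/L × 0.723 L = 0.407049 g = 407.05 mg

urea 5.08 g; casamino acids 6.04 g; disodium phosphate 7.32 g; L-asparagine 407.05 mg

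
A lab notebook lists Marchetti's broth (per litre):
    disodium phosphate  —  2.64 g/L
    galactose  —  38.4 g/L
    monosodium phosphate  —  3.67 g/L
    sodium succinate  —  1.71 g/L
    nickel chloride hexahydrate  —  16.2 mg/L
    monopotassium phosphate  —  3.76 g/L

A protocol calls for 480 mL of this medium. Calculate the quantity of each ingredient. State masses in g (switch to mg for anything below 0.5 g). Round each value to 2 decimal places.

disodium phosphate 1.27 g; galactose 18.43 g; monosodium phosphate 1.76 g; sodium succinate 0.82 g; nickel chloride hexahydrate 7.78 mg; monopotassium phosphate 1.80 g

Working volume: 480 mL = 0.48 L.
disodium phosphate: 2.64 g/L × 0.48 L = 1.27 g
galactose: 38.4 g/L × 0.48 L = 18.43 g
monosodium phosphate: 3.67 g/L × 0.48 L = 1.76 g
sodium succinate: 1.71 g/L × 0.48 L = 0.82 g
nickel chloride hexahydrate: 16.2 mg/L × 0.48 L = 7.78 mg
monopotassium phosphate: 3.76 g/L × 0.48 L = 1.80 g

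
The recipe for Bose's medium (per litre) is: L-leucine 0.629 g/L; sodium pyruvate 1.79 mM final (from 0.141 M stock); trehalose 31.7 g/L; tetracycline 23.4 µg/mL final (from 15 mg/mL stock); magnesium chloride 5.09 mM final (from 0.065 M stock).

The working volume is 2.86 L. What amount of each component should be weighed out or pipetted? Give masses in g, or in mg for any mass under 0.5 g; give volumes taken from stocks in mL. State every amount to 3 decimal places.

L-leucine 1.799 g; sodium pyruvate 36.308 mL; trehalose 90.662 g; tetracycline 4.462 mL; magnesium chloride 223.960 mL

Working volume: 2.86 L.
L-leucine: 0.629 g/L × 2.86 L = 1.799 g
sodium pyruvate: V = C2·V2/C1 = 1.79 mM × 2860 mL ÷ 141 mM = 36.308 mL
trehalose: 31.7 g/L × 2.86 L = 90.662 g
tetracycline: V = C2·V2/C1 = 23.4 µg/mL × 2860 mL ÷ 15000 µg/mL = 4.462 mL
magnesium chloride: C1V1 = C2V2 → 5.09 mM × 2860 mL ÷ 65 mM = 223.960 mL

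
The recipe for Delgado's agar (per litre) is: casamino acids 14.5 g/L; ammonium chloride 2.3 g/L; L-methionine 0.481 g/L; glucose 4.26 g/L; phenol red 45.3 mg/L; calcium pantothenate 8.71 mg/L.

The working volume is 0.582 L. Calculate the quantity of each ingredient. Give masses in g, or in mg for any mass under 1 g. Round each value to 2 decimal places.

Working volume: 0.582 L.
casamino acids: 14.5 g/L × 0.582 L = 8.44 g
ammonium chloride: 2.3 g/L × 0.582 L = 1.34 g
L-methionine: 0.481 g/L × 0.582 L = 0.279942 g = 279.94 mg
glucose: 4.26 g/L × 0.582 L = 2.48 g
phenol red: 45.3 mg/L × 0.582 L = 26.36 mg
calcium pantothenate: 8.71 mg/L × 0.582 L = 5.07 mg

casamino acids 8.44 g; ammonium chloride 1.34 g; L-methionine 279.94 mg; glucose 2.48 g; phenol red 26.36 mg; calcium pantothenate 5.07 mg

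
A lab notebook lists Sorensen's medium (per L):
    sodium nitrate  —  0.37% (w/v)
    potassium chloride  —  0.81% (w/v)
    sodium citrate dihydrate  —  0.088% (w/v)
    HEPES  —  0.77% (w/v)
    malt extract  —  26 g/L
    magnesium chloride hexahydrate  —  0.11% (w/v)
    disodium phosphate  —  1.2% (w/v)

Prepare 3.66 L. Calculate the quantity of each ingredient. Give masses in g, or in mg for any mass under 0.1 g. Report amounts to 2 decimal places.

sodium nitrate 13.54 g; potassium chloride 29.65 g; sodium citrate dihydrate 3.22 g; HEPES 28.18 g; malt extract 95.16 g; magnesium chloride hexahydrate 4.03 g; disodium phosphate 43.92 g

Scale factor relative to 1 L: 3.66.
sodium nitrate: 0.37 g per 100 mL × 3660 mL ÷ 100 = 13.54 g
potassium chloride: 0.81% w/v = 8.1 g/L → 8.1 × 3.66 L = 29.65 g
sodium citrate dihydrate: 0.088% w/v = 0.88 g/L → 0.88 × 3.66 L = 3.22 g
HEPES: 0.77 g per 100 mL × 3660 mL ÷ 100 = 28.18 g
malt extract: 26 g/L × 3.66 L = 95.16 g
magnesium chloride hexahydrate: 0.11% w/v = 1.1 g/L → 1.1 × 3.66 L = 4.03 g
disodium phosphate: 1.2% w/v = 12 g/L → 12 × 3.66 L = 43.92 g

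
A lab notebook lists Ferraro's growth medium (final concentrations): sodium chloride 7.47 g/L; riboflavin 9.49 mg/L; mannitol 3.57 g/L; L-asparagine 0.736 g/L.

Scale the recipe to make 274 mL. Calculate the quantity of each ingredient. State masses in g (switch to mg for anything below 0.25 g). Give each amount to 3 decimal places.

sodium chloride 2.047 g; riboflavin 2.600 mg; mannitol 0.978 g; L-asparagine 201.664 mg

Scale factor relative to 1 L: 0.274.
sodium chloride: 7.47 g/L × 0.274 L = 2.047 g
riboflavin: 9.49 mg/L × 0.274 L = 2.600 mg
mannitol: 3.57 g/L × 0.274 L = 0.978 g
L-asparagine: 0.736 g/L × 0.274 L = 0.201664 g = 201.664 mg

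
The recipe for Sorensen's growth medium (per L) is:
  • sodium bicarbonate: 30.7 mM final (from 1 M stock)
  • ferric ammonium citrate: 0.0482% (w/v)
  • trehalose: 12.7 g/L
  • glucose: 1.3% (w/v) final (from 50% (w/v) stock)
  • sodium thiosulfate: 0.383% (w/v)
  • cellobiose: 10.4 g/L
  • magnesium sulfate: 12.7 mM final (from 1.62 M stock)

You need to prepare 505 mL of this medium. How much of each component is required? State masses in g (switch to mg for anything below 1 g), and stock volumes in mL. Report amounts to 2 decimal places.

sodium bicarbonate 15.50 mL; ferric ammonium citrate 243.41 mg; trehalose 6.41 g; glucose 13.13 mL; sodium thiosulfate 1.93 g; cellobiose 5.25 g; magnesium sulfate 3.96 mL

Scale factor relative to 1 L: 0.505.
sodium bicarbonate: dilute stock: 30.7 mM × 505 mL ÷ 1000 mM = 15.50 mL
ferric ammonium citrate: 0.0482% w/v = 0.482 g/L → 0.482 × 0.505 L = 0.24341 g = 243.41 mg
trehalose: 12.7 g/L × 0.505 L = 6.41 g
glucose: V = C2·V2/C1 = 1.3% ÷ 50% × 505 mL = 13.13 mL
sodium thiosulfate: 0.383 g per 100 mL × 505 mL ÷ 100 = 1.93 g
cellobiose: 10.4 g/L × 0.505 L = 5.25 g
magnesium sulfate: C1V1 = C2V2 → 12.7 mM × 505 mL ÷ 1620 mM = 3.96 mL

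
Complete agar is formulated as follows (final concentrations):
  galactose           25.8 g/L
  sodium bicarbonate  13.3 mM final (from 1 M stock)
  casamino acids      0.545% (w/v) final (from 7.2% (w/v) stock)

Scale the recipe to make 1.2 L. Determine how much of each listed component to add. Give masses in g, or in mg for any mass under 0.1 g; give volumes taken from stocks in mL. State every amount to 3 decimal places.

galactose 30.960 g; sodium bicarbonate 15.960 mL; casamino acids 90.833 mL

Scale factor relative to 1 L: 1.2.
galactose: 25.8 g/L × 1.2 L = 30.960 g
sodium bicarbonate: V = C2·V2/C1 = 13.3 mM × 1200 mL ÷ 1000 mM = 15.960 mL
casamino acids: dilute stock: 0.545% ÷ 7.2% × 1200 mL = 90.833 mL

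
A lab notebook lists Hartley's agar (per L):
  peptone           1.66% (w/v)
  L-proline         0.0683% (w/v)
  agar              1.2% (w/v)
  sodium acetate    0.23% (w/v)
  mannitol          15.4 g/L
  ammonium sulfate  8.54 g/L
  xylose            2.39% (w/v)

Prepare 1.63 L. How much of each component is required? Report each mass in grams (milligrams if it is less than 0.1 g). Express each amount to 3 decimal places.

Scale factor relative to 1 L: 1.63.
peptone: 1.66 g per 100 mL × 1630 mL ÷ 100 = 27.058 g
L-proline: 0.0683% w/v = 0.683 g/L → 0.683 × 1.63 L = 1.113 g
agar: 1.2% w/v = 12 g/L → 12 × 1.63 L = 19.560 g
sodium acetate: 0.23 g per 100 mL × 1630 mL ÷ 100 = 3.749 g
mannitol: 15.4 g/L × 1.63 L = 25.102 g
ammonium sulfate: 8.54 g/L × 1.63 L = 13.920 g
xylose: 2.39 g per 100 mL × 1630 mL ÷ 100 = 38.957 g

peptone 27.058 g; L-proline 1.113 g; agar 19.560 g; sodium acetate 3.749 g; mannitol 25.102 g; ammonium sulfate 13.920 g; xylose 38.957 g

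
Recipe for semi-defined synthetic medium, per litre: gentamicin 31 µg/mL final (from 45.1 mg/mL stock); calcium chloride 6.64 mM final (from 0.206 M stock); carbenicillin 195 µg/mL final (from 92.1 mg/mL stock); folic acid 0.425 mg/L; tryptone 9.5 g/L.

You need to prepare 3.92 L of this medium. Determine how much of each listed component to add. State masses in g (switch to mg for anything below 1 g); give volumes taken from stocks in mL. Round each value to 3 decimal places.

Working volume: 3.92 L.
gentamicin: dilute stock: 31 µg/mL × 3920 mL ÷ 45100 µg/mL = 2.694 mL
calcium chloride: C1V1 = C2V2 → 6.64 mM × 3920 mL ÷ 206 mM = 126.353 mL
carbenicillin: V = C2·V2/C1 = 195 µg/mL × 3920 mL ÷ 92100 µg/mL = 8.300 mL
folic acid: 0.425 mg/L × 3.92 L = 1.666 mg
tryptone: 9.5 g/L × 3.92 L = 37.240 g

gentamicin 2.694 mL; calcium chloride 126.353 mL; carbenicillin 8.300 mL; folic acid 1.666 mg; tryptone 37.240 g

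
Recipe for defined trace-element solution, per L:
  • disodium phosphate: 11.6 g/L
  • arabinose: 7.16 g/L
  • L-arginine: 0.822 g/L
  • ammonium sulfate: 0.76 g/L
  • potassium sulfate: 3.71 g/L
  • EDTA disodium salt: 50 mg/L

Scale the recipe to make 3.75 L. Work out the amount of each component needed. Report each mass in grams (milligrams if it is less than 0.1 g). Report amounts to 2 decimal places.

disodium phosphate 43.50 g; arabinose 26.85 g; L-arginine 3.08 g; ammonium sulfate 2.85 g; potassium sulfate 13.91 g; EDTA disodium salt 0.19 g

Scale factor relative to 1 L: 3.75.
disodium phosphate: 11.6 g/L × 3.75 L = 43.50 g
arabinose: 7.16 g/L × 3.75 L = 26.85 g
L-arginine: 0.822 g/L × 3.75 L = 3.08 g
ammonium sulfate: 0.76 g/L × 3.75 L = 2.85 g
potassium sulfate: 3.71 g/L × 3.75 L = 13.91 g
EDTA disodium salt: 50 mg/L × 3.75 L = 187.5 mg = 0.19 g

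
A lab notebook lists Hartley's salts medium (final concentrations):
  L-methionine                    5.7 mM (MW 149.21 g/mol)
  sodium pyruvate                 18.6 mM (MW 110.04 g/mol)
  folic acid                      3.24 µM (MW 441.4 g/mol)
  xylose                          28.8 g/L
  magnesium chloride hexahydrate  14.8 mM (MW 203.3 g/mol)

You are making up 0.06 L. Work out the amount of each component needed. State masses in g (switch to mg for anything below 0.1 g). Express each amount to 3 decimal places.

Scale factor relative to 1 L: 0.06.
L-methionine: 5.7 mmol/L × 149.21 mg/mmol × 0.06 L = 51.030 mg
sodium pyruvate: 18.6 mmol/L × 110.04 g/mol × 0.06 L ÷ 1000 = 0.123 g
folic acid: 3.24 µmol/L × 441.4 g/mol × 0.06 L ÷ 1000 = 0.086 mg
xylose: 28.8 g/L × 0.06 L = 1.728 g
magnesium chloride hexahydrate: 14.8 mmol/L × 203.3 g/mol × 0.06 L ÷ 1000 = 0.181 g

L-methionine 51.030 mg; sodium pyruvate 0.123 g; folic acid 0.086 mg; xylose 1.728 g; magnesium chloride hexahydrate 0.181 g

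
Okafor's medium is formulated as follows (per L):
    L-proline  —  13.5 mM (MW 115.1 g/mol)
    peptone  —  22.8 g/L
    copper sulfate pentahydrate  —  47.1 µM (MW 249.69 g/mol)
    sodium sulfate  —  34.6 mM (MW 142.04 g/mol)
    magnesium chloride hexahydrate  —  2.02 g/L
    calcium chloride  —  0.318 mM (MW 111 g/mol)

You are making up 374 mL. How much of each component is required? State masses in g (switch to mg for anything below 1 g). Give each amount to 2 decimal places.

L-proline 581.14 mg; peptone 8.53 g; copper sulfate pentahydrate 4.40 mg; sodium sulfate 1.84 g; magnesium chloride hexahydrate 755.48 mg; calcium chloride 13.20 mg

Working volume: 374 mL = 0.374 L.
L-proline: 13.5 mmol/L × 115.1 mg/mmol × 0.374 L = 581.14 mg
peptone: 22.8 g/L × 0.374 L = 8.53 g
copper sulfate pentahydrate: 47.1 µmol/L × 249.69 g/mol × 0.374 L ÷ 1000 = 4.40 mg
sodium sulfate: 34.6 mmol/L × 142.04 g/mol × 0.374 L ÷ 1000 = 1.84 g
magnesium chloride hexahydrate: 2.02 g/L × 0.374 L = 0.75548 g = 755.48 mg
calcium chloride: 0.318 mmol/L × 111 mg/mmol × 0.374 L = 13.20 mg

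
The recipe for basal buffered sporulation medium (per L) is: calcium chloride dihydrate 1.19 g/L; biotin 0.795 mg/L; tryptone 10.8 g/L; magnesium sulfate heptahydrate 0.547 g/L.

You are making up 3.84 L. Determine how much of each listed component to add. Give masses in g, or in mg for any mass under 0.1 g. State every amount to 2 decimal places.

calcium chloride dihydrate 4.57 g; biotin 3.05 mg; tryptone 41.47 g; magnesium sulfate heptahydrate 2.10 g

Scale factor relative to 1 L: 3.84.
calcium chloride dihydrate: 1.19 g/L × 3.84 L = 4.57 g
biotin: 0.795 mg/L × 3.84 L = 3.05 mg
tryptone: 10.8 g/L × 3.84 L = 41.47 g
magnesium sulfate heptahydrate: 0.547 g/L × 3.84 L = 2.10 g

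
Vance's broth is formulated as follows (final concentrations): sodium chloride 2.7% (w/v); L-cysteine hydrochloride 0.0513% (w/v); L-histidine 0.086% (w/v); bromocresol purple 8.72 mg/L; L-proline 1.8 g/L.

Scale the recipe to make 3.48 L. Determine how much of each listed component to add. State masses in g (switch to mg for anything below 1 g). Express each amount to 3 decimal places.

sodium chloride 93.960 g; L-cysteine hydrochloride 1.785 g; L-histidine 2.993 g; bromocresol purple 30.346 mg; L-proline 6.264 g

Working volume: 3.48 L.
sodium chloride: 2.7 g per 100 mL × 3480 mL ÷ 100 = 93.960 g
L-cysteine hydrochloride: 0.0513 g per 100 mL × 3480 mL ÷ 100 = 1.785 g
L-histidine: 0.086% w/v = 0.86 g/L → 0.86 × 3.48 L = 2.993 g
bromocresol purple: 8.72 mg/L × 3.48 L = 30.346 mg
L-proline: 1.8 g/L × 3.48 L = 6.264 g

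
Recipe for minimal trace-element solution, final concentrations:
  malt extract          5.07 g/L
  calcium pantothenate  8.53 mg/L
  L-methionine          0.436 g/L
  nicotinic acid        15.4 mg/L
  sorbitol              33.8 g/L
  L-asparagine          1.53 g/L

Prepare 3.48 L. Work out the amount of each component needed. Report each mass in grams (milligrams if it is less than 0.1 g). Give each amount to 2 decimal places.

malt extract 17.64 g; calcium pantothenate 29.68 mg; L-methionine 1.52 g; nicotinic acid 53.59 mg; sorbitol 117.62 g; L-asparagine 5.32 g

Scale factor relative to 1 L: 3.48.
malt extract: 5.07 g/L × 3.48 L = 17.64 g
calcium pantothenate: 8.53 mg/L × 3.48 L = 29.68 mg
L-methionine: 0.436 g/L × 3.48 L = 1.52 g
nicotinic acid: 15.4 mg/L × 3.48 L = 53.59 mg
sorbitol: 33.8 g/L × 3.48 L = 117.62 g
L-asparagine: 1.53 g/L × 3.48 L = 5.32 g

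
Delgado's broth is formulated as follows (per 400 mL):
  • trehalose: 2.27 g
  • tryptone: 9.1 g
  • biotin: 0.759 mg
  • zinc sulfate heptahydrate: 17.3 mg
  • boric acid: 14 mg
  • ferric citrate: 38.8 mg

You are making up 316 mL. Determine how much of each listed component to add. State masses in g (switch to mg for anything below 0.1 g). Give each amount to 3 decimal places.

trehalose 1.793 g; tryptone 7.189 g; biotin 0.600 mg; zinc sulfate heptahydrate 13.667 mg; boric acid 11.060 mg; ferric citrate 30.652 mg

Ratio of target to recipe volume: 316 / 400 = 0.79.
trehalose: 2.27 g × (316 mL / 400 mL) = 1.793 g
tryptone: 9.1 g × (316 mL / 400 mL) = 7.189 g
biotin: 0.759 mg × (316 mL / 400 mL) = 0.600 mg
zinc sulfate heptahydrate: 17.3 mg × (316 mL / 400 mL) = 13.667 mg
boric acid: 14 mg × (316 mL / 400 mL) = 11.060 mg
ferric citrate: 38.8 mg × (316 mL / 400 mL) = 30.652 mg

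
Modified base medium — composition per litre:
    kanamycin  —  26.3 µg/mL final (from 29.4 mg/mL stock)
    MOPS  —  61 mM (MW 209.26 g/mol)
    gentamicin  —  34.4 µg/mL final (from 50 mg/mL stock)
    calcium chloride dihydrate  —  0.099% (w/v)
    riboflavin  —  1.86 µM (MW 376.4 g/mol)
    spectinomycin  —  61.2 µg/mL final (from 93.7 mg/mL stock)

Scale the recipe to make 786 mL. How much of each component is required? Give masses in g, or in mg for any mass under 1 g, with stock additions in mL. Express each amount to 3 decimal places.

Scale factor relative to 1 L: 0.786.
kanamycin: dilute stock: 26.3 µg/mL × 786 mL ÷ 29400 µg/mL = 0.703 mL
MOPS: 61 mmol/L × 209.26 g/mol × 0.786 L ÷ 1000 = 10.033 g
gentamicin: C1V1 = C2V2 → 34.4 µg/mL × 786 mL ÷ 50000 µg/mL = 0.541 mL
calcium chloride dihydrate: 0.099 g per 100 mL × 786 mL ÷ 100 = 0.77814 g = 778.140 mg
riboflavin: 1.86 µmol/L × 376.4 g/mol × 0.786 L ÷ 1000 = 0.550 mg
spectinomycin: dilute stock: 61.2 µg/mL × 786 mL ÷ 93700 µg/mL = 0.513 mL

kanamycin 0.703 mL; MOPS 10.033 g; gentamicin 0.541 mL; calcium chloride dihydrate 778.140 mg; riboflavin 0.550 mg; spectinomycin 0.513 mL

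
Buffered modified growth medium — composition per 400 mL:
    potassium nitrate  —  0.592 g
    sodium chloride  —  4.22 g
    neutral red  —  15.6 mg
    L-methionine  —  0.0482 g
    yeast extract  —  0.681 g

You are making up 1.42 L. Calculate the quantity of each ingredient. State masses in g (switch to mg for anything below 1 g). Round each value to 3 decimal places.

potassium nitrate 2.102 g; sodium chloride 14.981 g; neutral red 55.380 mg; L-methionine 171.110 mg; yeast extract 2.418 g

Scale factor = 1420 mL / 400 mL = 3.55.
potassium nitrate: 0.592 g × (1420 mL / 400 mL) = 2.102 g
sodium chloride: 4.22 g × (1420 mL / 400 mL) = 14.981 g
neutral red: 15.6 mg × (1420 mL / 400 mL) = 55.380 mg
L-methionine: 0.0482 g × (1420 mL / 400 mL) = 0.17111 g = 171.110 mg
yeast extract: 0.681 g × (1420 mL / 400 mL) = 2.418 g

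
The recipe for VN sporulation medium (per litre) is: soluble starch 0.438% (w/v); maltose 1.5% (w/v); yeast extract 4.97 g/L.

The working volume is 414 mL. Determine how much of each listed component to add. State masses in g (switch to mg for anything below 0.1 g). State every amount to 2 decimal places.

Working volume: 414 mL = 0.414 L.
soluble starch: 0.438 g per 100 mL × 414 mL ÷ 100 = 1.81 g
maltose: 1.5% w/v = 15 g/L → 15 × 0.414 L = 6.21 g
yeast extract: 4.97 g/L × 0.414 L = 2.06 g

soluble starch 1.81 g; maltose 6.21 g; yeast extract 2.06 g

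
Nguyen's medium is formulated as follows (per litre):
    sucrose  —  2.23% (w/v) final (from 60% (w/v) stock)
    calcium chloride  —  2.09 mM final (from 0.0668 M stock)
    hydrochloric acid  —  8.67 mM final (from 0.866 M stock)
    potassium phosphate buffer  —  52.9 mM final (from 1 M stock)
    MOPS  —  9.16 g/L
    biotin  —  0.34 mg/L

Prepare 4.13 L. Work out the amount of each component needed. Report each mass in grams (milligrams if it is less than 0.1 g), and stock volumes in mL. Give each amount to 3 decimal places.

sucrose 153.498 mL; calcium chloride 129.217 mL; hydrochloric acid 41.348 mL; potassium phosphate buffer 218.477 mL; MOPS 37.831 g; biotin 1.404 mg

Scale factor relative to 1 L: 4.13.
sucrose: V = C2·V2/C1 = 2.23% ÷ 60% × 4130 mL = 153.498 mL
calcium chloride: dilute stock: 2.09 mM × 4130 mL ÷ 66.8 mM = 129.217 mL
hydrochloric acid: C1V1 = C2V2 → 8.67 mM × 4130 mL ÷ 866 mM = 41.348 mL
potassium phosphate buffer: dilute stock: 52.9 mM × 4130 mL ÷ 1000 mM = 218.477 mL
MOPS: 9.16 g/L × 4.13 L = 37.831 g
biotin: 0.34 mg/L × 4.13 L = 1.404 mg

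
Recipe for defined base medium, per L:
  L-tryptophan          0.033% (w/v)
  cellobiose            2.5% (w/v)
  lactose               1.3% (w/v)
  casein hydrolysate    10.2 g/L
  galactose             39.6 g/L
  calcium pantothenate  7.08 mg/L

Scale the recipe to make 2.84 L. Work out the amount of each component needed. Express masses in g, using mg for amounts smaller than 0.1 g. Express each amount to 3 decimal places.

L-tryptophan 0.937 g; cellobiose 71.000 g; lactose 36.920 g; casein hydrolysate 28.968 g; galactose 112.464 g; calcium pantothenate 20.107 mg

Working volume: 2.84 L.
L-tryptophan: 0.033% w/v = 0.33 g/L → 0.33 × 2.84 L = 0.937 g
cellobiose: 2.5 g per 100 mL × 2840 mL ÷ 100 = 71.000 g
lactose: 1.3% w/v = 13 g/L → 13 × 2.84 L = 36.920 g
casein hydrolysate: 10.2 g/L × 2.84 L = 28.968 g
galactose: 39.6 g/L × 2.84 L = 112.464 g
calcium pantothenate: 7.08 mg/L × 2.84 L = 20.107 mg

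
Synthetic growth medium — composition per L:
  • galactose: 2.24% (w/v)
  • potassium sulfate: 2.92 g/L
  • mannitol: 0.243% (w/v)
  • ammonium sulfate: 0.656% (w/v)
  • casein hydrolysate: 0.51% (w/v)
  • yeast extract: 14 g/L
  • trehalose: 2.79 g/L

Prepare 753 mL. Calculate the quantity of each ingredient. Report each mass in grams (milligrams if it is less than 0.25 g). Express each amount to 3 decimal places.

galactose 16.867 g; potassium sulfate 2.199 g; mannitol 1.830 g; ammonium sulfate 4.940 g; casein hydrolysate 3.840 g; yeast extract 10.542 g; trehalose 2.101 g

Working volume: 753 mL = 0.753 L.
galactose: 2.24 g per 100 mL × 753 mL ÷ 100 = 16.867 g
potassium sulfate: 2.92 g/L × 0.753 L = 2.199 g
mannitol: 0.243 g per 100 mL × 753 mL ÷ 100 = 1.830 g
ammonium sulfate: 0.656 g per 100 mL × 753 mL ÷ 100 = 4.940 g
casein hydrolysate: 0.51% w/v = 5.1 g/L → 5.1 × 0.753 L = 3.840 g
yeast extract: 14 g/L × 0.753 L = 10.542 g
trehalose: 2.79 g/L × 0.753 L = 2.101 g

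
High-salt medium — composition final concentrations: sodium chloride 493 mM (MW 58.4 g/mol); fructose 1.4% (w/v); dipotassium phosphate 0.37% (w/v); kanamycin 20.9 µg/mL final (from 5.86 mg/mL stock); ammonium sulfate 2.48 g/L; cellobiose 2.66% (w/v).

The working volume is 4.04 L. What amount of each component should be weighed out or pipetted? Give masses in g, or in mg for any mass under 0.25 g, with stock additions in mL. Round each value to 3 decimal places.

sodium chloride 116.316 g; fructose 56.560 g; dipotassium phosphate 14.948 g; kanamycin 14.409 mL; ammonium sulfate 10.019 g; cellobiose 107.464 g

Working volume: 4.04 L.
sodium chloride: 493 mmol/L × 58.4 g/mol × 4.04 L ÷ 1000 = 116.316 g
fructose: 1.4 g per 100 mL × 4040 mL ÷ 100 = 56.560 g
dipotassium phosphate: 0.37% w/v = 3.7 g/L → 3.7 × 4.04 L = 14.948 g
kanamycin: dilute stock: 20.9 µg/mL × 4040 mL ÷ 5860 µg/mL = 14.409 mL
ammonium sulfate: 2.48 g/L × 4.04 L = 10.019 g
cellobiose: 2.66 g per 100 mL × 4040 mL ÷ 100 = 107.464 g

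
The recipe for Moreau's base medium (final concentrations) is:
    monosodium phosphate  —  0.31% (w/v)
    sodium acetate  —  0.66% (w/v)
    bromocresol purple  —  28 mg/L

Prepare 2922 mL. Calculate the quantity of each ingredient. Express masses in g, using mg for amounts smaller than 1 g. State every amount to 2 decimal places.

monosodium phosphate 9.06 g; sodium acetate 19.29 g; bromocresol purple 81.82 mg

Target volume = 2922 mL = 2.922 L.
monosodium phosphate: 0.31% w/v = 3.1 g/L → 3.1 × 2.922 L = 9.06 g
sodium acetate: 0.66% w/v = 6.6 g/L → 6.6 × 2.922 L = 19.29 g
bromocresol purple: 28 mg/L × 2.922 L = 81.82 mg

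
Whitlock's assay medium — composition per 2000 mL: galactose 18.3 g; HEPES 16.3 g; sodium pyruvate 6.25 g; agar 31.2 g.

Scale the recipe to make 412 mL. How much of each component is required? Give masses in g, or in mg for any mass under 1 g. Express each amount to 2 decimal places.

Scale factor = 412 mL / 2000 mL = 0.206.
galactose: 18.3 g × (412 mL / 2000 mL) = 3.77 g
HEPES: 16.3 g × (412 mL / 2000 mL) = 3.36 g
sodium pyruvate: 6.25 g × (412 mL / 2000 mL) = 1.29 g
agar: 31.2 g × (412 mL / 2000 mL) = 6.43 g

galactose 3.77 g; HEPES 3.36 g; sodium pyruvate 1.29 g; agar 6.43 g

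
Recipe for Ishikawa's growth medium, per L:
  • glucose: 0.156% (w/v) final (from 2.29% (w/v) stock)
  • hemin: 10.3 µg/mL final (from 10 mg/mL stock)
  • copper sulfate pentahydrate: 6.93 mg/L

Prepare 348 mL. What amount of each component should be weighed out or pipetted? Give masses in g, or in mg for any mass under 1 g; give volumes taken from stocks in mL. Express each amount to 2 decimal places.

Scale factor relative to 1 L: 0.348.
glucose: C1V1 = C2V2 → 0.156% ÷ 2.29% × 348 mL = 23.71 mL
hemin: V = C2·V2/C1 = 10.3 µg/mL × 348 mL ÷ 10000 µg/mL = 0.36 mL
copper sulfate pentahydrate: 6.93 mg/L × 0.348 L = 2.41 mg

glucose 23.71 mL; hemin 0.36 mL; copper sulfate pentahydrate 2.41 mg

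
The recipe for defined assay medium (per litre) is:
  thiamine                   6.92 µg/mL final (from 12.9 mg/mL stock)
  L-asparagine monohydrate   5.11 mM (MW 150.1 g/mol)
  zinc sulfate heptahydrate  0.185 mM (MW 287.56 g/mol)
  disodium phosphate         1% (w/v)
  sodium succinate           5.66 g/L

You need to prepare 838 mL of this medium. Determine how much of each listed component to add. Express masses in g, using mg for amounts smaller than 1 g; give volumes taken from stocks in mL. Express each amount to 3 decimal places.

Target volume = 838 mL = 0.838 L.
thiamine: C1V1 = C2V2 → 6.92 µg/mL × 838 mL ÷ 12900 µg/mL = 0.450 mL
L-asparagine monohydrate: 5.11 mmol/L × 150.1 mg/mmol × 0.838 L = 642.755 mg
zinc sulfate heptahydrate: 0.185 mmol/L × 287.56 mg/mmol × 0.838 L = 44.580 mg
disodium phosphate: 1 g per 100 mL × 838 mL ÷ 100 = 8.380 g
sodium succinate: 5.66 g/L × 0.838 L = 4.743 g

thiamine 0.450 mL; L-asparagine monohydrate 642.755 mg; zinc sulfate heptahydrate 44.580 mg; disodium phosphate 8.380 g; sodium succinate 4.743 g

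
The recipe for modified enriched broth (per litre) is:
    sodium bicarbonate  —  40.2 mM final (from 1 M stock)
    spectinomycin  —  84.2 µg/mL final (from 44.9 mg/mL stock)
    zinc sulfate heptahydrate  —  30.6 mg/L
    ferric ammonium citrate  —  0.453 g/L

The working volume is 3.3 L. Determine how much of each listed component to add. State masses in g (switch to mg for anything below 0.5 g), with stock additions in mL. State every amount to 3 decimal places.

sodium bicarbonate 132.660 mL; spectinomycin 6.188 mL; zinc sulfate heptahydrate 100.980 mg; ferric ammonium citrate 1.495 g

Scale factor relative to 1 L: 3.3.
sodium bicarbonate: C1V1 = C2V2 → 40.2 mM × 3300 mL ÷ 1000 mM = 132.660 mL
spectinomycin: dilute stock: 84.2 µg/mL × 3300 mL ÷ 44900 µg/mL = 6.188 mL
zinc sulfate heptahydrate: 30.6 mg/L × 3.3 L = 100.980 mg
ferric ammonium citrate: 0.453 g/L × 3.3 L = 1.495 g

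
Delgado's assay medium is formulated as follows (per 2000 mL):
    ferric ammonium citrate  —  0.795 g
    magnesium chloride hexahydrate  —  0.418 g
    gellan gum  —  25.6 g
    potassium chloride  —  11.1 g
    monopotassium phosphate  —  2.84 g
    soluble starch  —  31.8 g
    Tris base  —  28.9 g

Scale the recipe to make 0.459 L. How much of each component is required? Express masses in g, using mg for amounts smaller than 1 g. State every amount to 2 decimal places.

ferric ammonium citrate 182.45 mg; magnesium chloride hexahydrate 95.93 mg; gellan gum 5.88 g; potassium chloride 2.55 g; monopotassium phosphate 651.78 mg; soluble starch 7.30 g; Tris base 6.63 g

Scale factor = 459 mL / 2000 mL = 0.2295.
ferric ammonium citrate: 0.795 g × (459 mL / 2000 mL) = 0.182453 g = 182.45 mg
magnesium chloride hexahydrate: 0.418 g × (459 mL / 2000 mL) = 0.095931 g = 95.93 mg
gellan gum: 25.6 g × (459 mL / 2000 mL) = 5.88 g
potassium chloride: 11.1 g × (459 mL / 2000 mL) = 2.55 g
monopotassium phosphate: 2.84 g × (459 mL / 2000 mL) = 0.65178 g = 651.78 mg
soluble starch: 31.8 g × (459 mL / 2000 mL) = 7.30 g
Tris base: 28.9 g × (459 mL / 2000 mL) = 6.63 g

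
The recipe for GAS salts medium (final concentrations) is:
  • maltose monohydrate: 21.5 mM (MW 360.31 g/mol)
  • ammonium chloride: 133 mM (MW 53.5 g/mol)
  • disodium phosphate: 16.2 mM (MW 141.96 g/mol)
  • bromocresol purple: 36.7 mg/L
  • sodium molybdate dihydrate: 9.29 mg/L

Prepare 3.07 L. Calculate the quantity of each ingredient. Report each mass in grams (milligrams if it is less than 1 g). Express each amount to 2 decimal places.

Scale factor relative to 1 L: 3.07.
maltose monohydrate: 21.5 mmol/L × 360.31 g/mol × 3.07 L ÷ 1000 = 23.78 g
ammonium chloride: 133 mmol/L × 53.5 g/mol × 3.07 L ÷ 1000 = 21.84 g
disodium phosphate: 16.2 mmol/L × 141.96 g/mol × 3.07 L ÷ 1000 = 7.06 g
bromocresol purple: 36.7 mg/L × 3.07 L = 112.67 mg
sodium molybdate dihydrate: 9.29 mg/L × 3.07 L = 28.52 mg

maltose monohydrate 23.78 g; ammonium chloride 21.84 g; disodium phosphate 7.06 g; bromocresol purple 112.67 mg; sodium molybdate dihydrate 28.52 mg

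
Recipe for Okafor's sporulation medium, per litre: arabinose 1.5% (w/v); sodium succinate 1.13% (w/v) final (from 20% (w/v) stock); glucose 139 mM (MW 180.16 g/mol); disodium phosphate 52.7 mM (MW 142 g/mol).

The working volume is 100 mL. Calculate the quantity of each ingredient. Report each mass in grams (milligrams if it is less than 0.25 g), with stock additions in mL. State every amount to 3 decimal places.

Scale factor relative to 1 L: 0.1.
arabinose: 1.5 g per 100 mL × 100 mL ÷ 100 = 1.500 g
sodium succinate: V = C2·V2/C1 = 1.13% ÷ 20% × 100 mL = 5.650 mL
glucose: 139 mmol/L × 180.16 g/mol × 0.1 L ÷ 1000 = 2.504 g
disodium phosphate: 52.7 mmol/L × 142 g/mol × 0.1 L ÷ 1000 = 0.748 g

arabinose 1.500 g; sodium succinate 5.650 mL; glucose 2.504 g; disodium phosphate 0.748 g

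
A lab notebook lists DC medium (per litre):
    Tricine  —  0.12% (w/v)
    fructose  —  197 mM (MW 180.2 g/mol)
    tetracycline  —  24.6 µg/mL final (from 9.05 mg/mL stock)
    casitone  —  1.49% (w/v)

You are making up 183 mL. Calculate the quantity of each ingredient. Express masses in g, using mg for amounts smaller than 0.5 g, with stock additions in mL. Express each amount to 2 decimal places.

Tricine 219.60 mg; fructose 6.50 g; tetracycline 0.50 mL; casitone 2.73 g

Working volume: 183 mL = 0.183 L.
Tricine: 0.12 g per 100 mL × 183 mL ÷ 100 = 0.2196 g = 219.60 mg
fructose: 197 mmol/L × 180.2 g/mol × 0.183 L ÷ 1000 = 6.50 g
tetracycline: C1V1 = C2V2 → 24.6 µg/mL × 183 mL ÷ 9050 µg/mL = 0.50 mL
casitone: 1.49 g per 100 mL × 183 mL ÷ 100 = 2.73 g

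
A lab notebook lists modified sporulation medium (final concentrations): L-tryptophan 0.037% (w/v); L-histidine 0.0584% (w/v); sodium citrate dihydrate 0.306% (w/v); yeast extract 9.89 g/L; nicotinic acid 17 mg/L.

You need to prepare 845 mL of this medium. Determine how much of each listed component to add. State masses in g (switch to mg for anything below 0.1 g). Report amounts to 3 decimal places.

Target volume = 845 mL = 0.845 L.
L-tryptophan: 0.037 g per 100 mL × 845 mL ÷ 100 = 0.313 g
L-histidine: 0.0584 g per 100 mL × 845 mL ÷ 100 = 0.493 g
sodium citrate dihydrate: 0.306% w/v = 3.06 g/L → 3.06 × 0.845 L = 2.586 g
yeast extract: 9.89 g/L × 0.845 L = 8.357 g
nicotinic acid: 17 mg/L × 0.845 L = 14.365 mg

L-tryptophan 0.313 g; L-histidine 0.493 g; sodium citrate dihydrate 2.586 g; yeast extract 8.357 g; nicotinic acid 14.365 mg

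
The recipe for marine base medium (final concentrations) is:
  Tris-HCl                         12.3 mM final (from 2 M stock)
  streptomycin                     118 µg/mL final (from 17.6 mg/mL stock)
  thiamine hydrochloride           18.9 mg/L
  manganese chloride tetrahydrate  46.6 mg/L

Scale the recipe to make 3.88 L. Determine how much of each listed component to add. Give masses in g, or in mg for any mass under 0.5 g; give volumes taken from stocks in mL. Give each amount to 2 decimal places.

Tris-HCl 23.86 mL; streptomycin 26.01 mL; thiamine hydrochloride 73.33 mg; manganese chloride tetrahydrate 180.81 mg

Scale factor relative to 1 L: 3.88.
Tris-HCl: C1V1 = C2V2 → 12.3 mM × 3880 mL ÷ 2000 mM = 23.86 mL
streptomycin: dilute stock: 118 µg/mL × 3880 mL ÷ 17600 µg/mL = 26.01 mL
thiamine hydrochloride: 18.9 mg/L × 3.88 L = 73.33 mg
manganese chloride tetrahydrate: 46.6 mg/L × 3.88 L = 180.81 mg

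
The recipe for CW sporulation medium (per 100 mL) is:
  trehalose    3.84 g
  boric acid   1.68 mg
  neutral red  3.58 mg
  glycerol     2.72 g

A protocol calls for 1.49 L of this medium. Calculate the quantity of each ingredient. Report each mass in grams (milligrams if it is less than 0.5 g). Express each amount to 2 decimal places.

trehalose 57.22 g; boric acid 25.03 mg; neutral red 53.34 mg; glycerol 40.53 g

Scale factor = 1490 mL / 100 mL = 14.9.
trehalose: 3.84 g × (1490 mL / 100 mL) = 57.22 g
boric acid: 1.68 mg × (1490 mL / 100 mL) = 25.03 mg
neutral red: 3.58 mg × (1490 mL / 100 mL) = 53.34 mg
glycerol: 2.72 g × (1490 mL / 100 mL) = 40.53 g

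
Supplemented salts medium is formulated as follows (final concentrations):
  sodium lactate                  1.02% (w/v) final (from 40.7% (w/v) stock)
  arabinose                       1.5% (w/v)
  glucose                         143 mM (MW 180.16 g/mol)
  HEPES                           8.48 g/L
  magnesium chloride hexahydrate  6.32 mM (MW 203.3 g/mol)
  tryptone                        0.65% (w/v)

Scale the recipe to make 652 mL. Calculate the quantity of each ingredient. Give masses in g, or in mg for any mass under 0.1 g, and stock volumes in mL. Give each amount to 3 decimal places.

sodium lactate 16.340 mL; arabinose 9.780 g; glucose 16.797 g; HEPES 5.529 g; magnesium chloride hexahydrate 0.838 g; tryptone 4.238 g

Scale factor relative to 1 L: 0.652.
sodium lactate: dilute stock: 1.02% ÷ 40.7% × 652 mL = 16.340 mL
arabinose: 1.5% w/v = 15 g/L → 15 × 0.652 L = 9.780 g
glucose: 143 mmol/L × 180.16 g/mol × 0.652 L ÷ 1000 = 16.797 g
HEPES: 8.48 g/L × 0.652 L = 5.529 g
magnesium chloride hexahydrate: 6.32 mmol/L × 203.3 g/mol × 0.652 L ÷ 1000 = 0.838 g
tryptone: 0.65% w/v = 6.5 g/L → 6.5 × 0.652 L = 4.238 g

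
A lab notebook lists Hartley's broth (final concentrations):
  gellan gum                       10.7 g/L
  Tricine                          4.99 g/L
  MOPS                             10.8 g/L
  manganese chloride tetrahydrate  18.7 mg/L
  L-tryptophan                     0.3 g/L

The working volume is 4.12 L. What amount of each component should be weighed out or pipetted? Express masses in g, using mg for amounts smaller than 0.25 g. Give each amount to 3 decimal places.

gellan gum 44.084 g; Tricine 20.559 g; MOPS 44.496 g; manganese chloride tetrahydrate 77.044 mg; L-tryptophan 1.236 g

Scale factor relative to 1 L: 4.12.
gellan gum: 10.7 g/L × 4.12 L = 44.084 g
Tricine: 4.99 g/L × 4.12 L = 20.559 g
MOPS: 10.8 g/L × 4.12 L = 44.496 g
manganese chloride tetrahydrate: 18.7 mg/L × 4.12 L = 77.044 mg
L-tryptophan: 0.3 g/L × 4.12 L = 1.236 g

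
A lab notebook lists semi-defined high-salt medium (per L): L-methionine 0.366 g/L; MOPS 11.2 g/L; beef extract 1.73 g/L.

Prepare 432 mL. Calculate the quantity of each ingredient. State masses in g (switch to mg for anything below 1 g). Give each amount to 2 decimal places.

Working volume: 432 mL = 0.432 L.
L-methionine: 0.366 g/L × 0.432 L = 0.158112 g = 158.11 mg
MOPS: 11.2 g/L × 0.432 L = 4.84 g
beef extract: 1.73 g/L × 0.432 L = 0.74736 g = 747.36 mg

L-methionine 158.11 mg; MOPS 4.84 g; beef extract 747.36 mg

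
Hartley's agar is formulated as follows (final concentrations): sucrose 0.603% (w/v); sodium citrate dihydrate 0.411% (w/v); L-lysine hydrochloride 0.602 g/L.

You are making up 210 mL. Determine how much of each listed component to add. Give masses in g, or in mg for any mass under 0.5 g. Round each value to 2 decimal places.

sucrose 1.27 g; sodium citrate dihydrate 0.86 g; L-lysine hydrochloride 126.42 mg

Scale factor relative to 1 L: 0.21.
sucrose: 0.603 g per 100 mL × 210 mL ÷ 100 = 1.27 g
sodium citrate dihydrate: 0.411 g per 100 mL × 210 mL ÷ 100 = 0.86 g
L-lysine hydrochloride: 0.602 g/L × 0.21 L = 0.12642 g = 126.42 mg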